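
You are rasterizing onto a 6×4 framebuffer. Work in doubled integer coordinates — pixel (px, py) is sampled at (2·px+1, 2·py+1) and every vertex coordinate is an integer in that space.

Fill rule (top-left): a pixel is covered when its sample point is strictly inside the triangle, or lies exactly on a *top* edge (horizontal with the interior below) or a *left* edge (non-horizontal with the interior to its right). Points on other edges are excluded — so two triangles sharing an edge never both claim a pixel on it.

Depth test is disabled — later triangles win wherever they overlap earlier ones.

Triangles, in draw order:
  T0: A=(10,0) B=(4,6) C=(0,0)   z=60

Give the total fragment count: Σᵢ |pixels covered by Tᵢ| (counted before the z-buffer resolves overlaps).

T0:
  2·area = 60
  edge (10, 0)→(4, 6): d=(-6,6) right/bottom  bias=-1
  edge (4, 6)→(0, 0): d=(-4,-6) top-left  bias=+0
  edge (0, 0)→(10, 0): d=(10,0) top-left  bias=+0
    (0,0)@(1, 1): e=[48,2,10] → X
    (1,0)@(3, 1): e=[36,14,10] → X
    (2,0)@(5, 1): e=[24,26,10] → X
    (3,0)@(7, 1): e=[12,38,10] → X
    (4,0)@(9, 1): e=[0,50,10] → .  [on edge]
    (0,1)@(1, 3): e=[36,-6,30] → .
    (1,1)@(3, 3): e=[24,6,30] → X
    (3,1)@(7, 3): e=[0,30,30] → .  [on edge]
    (1,2)@(3, 5): e=[12,-2,50] → .
    (2,2)@(5, 5): e=[0,10,50] → .  [on edge]
    (1,3)@(3, 7): e=[0,-10,70] → .  [on edge]
  covered (6 px):
    X X X X . .
    . X X . . .
    . . . . . .
    . . . . . .

Answer: 6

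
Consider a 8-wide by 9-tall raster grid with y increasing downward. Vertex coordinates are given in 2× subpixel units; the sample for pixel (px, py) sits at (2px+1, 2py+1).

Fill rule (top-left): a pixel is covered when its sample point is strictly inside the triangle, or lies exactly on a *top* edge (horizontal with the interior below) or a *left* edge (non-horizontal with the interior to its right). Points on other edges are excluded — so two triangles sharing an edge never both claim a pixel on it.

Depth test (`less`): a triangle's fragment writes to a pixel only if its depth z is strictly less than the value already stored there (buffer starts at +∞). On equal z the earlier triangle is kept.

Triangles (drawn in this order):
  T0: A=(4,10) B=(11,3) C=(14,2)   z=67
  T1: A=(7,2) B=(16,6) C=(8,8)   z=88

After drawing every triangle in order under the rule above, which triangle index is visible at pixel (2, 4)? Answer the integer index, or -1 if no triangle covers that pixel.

T0:
  2·area = 14
  edge (4, 10)→(11, 3): d=(7,-7) top-left  bias=+0
  edge (11, 3)→(14, 2): d=(3,-1) top-left  bias=+0
  edge (14, 2)→(4, 10): d=(-10,8) right/bottom  bias=-1
    (6,0)@(13, 1): e=[0,-4,18] → .  [on edge]
    (5,1)@(11, 3): e=[0,0,14] → X  [on edge]
    (6,1)@(13, 3): e=[14,2,-2] → .
    (2,2)@(5, 5): e=[-28,0,42] → .  [on edge]
    (4,2)@(9, 5): e=[0,4,10] → X  [on edge]
    (5,2)@(11, 5): e=[14,6,-6] → .
    (3,3)@(7, 7): e=[0,8,6] → X  [on edge]
    (4,3)@(9, 7): e=[14,10,-10] → .
    (2,4)@(5, 9): e=[0,12,2] → X  [on edge]
    (3,4)@(7, 9): e=[14,14,-14] → .
    (1,5)@(3, 11): e=[0,16,-2] → .  [on edge]
    (2,5)@(5, 11): e=[14,18,-18] → .
    (0,6)@(1, 13): e=[0,20,-6] → .  [on edge]
  covered (4 px):
    . . . . . . . .
    . . . . . X . .
    . . . . X . . .
    . . . X . . . .
    . . X . . . . .
    . . . . . . . .
    . . . . . . . .
    . . . . . . . .
    . . . . . . . .
T1:
  2·area = 50
  edge (7, 2)→(16, 6): d=(9,4) right/bottom  bias=-1
  edge (16, 6)→(8, 8): d=(-8,2) right/bottom  bias=-1
  edge (8, 8)→(7, 2): d=(-1,-6) top-left  bias=+0
    (4,1)@(9, 3): e=[1,38,11] → X
    (5,1)@(11, 3): e=[-7,34,23] → .
    (4,2)@(9, 5): e=[19,22,9] → X
    (5,2)@(11, 5): e=[11,18,21] → X
    (6,2)@(13, 5): e=[3,14,33] → X
    (7,2)@(15, 5): e=[-5,10,45] → .
    (4,3)@(9, 7): e=[37,6,7] → X
    (6,3)@(13, 7): e=[21,-2,31] → .
    (4,4)@(9, 9): e=[55,-10,5] → .
    (5,4)@(11, 9): e=[47,-14,17] → .
  covered (6 px):
    . . . . . . . .
    . . . . X . . .
    . . . . X X X .
    . . . . X X . .
    . . . . . . . .
    . . . . . . . .
    . . . . . . . .
    . . . . . . . .
    . . . . . . . .

Z-buffer (winner per pixel, '.' = empty):
  . . . . . . . .
  . . . . 1 0 . .
  . . . . 0 1 1 .
  . . . 0 1 1 . .
  . . 0 . . . . .
  . . . . . . . .
  . . . . . . . .
  . . . . . . . .
  . . . . . . . .

Final: 0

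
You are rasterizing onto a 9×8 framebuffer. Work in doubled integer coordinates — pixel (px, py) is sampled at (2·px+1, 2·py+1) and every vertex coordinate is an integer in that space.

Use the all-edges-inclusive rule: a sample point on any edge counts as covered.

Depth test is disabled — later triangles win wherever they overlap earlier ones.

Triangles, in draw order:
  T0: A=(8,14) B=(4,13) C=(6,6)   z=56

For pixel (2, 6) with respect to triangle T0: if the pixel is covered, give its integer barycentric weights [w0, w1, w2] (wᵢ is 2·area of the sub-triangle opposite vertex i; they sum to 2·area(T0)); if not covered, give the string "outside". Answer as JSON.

T0:
  2·area = 30
  edge (8, 14)→(4, 13): d=(-4,-1) inclusive
  edge (4, 13)→(6, 6): d=(2,-7) inclusive
  edge (6, 6)→(8, 14): d=(2,8) inclusive
    (2,5)@(5, 11): e=[9,3,18] → #
    (3,5)@(7, 11): e=[11,17,2] → #
    (4,5)@(9, 11): e=[13,31,-14] → ·
    (2,6)@(5, 13): e=[1,7,22] → #
    (4,6)@(9, 13): e=[5,35,-10] → ·
    (2,7)@(5, 15): e=[-7,11,26] → ·
    (3,7)@(7, 15): e=[-5,25,10] → ·
  covered (4 px):
    · · · · · · · · ·
    · · · · · · · · ·
    · · · · · · · · ·
    · · · · · · · · ·
    · · · · · · · · ·
    · · # # · · · · ·
    · · # # · · · · ·
    · · · · · · · · ·

Final: [7,22,1]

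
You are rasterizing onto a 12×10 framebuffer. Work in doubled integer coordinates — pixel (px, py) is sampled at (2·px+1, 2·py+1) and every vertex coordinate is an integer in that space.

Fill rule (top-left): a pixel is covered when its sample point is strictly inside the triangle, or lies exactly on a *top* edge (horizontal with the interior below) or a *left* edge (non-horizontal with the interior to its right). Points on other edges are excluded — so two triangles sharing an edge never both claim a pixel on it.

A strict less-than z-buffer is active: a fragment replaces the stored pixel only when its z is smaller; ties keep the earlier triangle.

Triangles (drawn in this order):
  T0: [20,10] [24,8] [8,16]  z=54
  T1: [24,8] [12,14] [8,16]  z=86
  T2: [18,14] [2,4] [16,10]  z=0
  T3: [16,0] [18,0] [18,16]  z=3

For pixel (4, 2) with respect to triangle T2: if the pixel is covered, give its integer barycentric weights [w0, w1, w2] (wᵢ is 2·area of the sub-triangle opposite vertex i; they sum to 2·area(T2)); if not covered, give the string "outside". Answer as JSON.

T0:
  degenerate (2·area = 0) — covers nothing
T1:
  degenerate (2·area = 0) — covers nothing
T2:
  2·area = 44
  edge (18, 14)→(2, 4): d=(-16,-10) top-left  bias=+0
  edge (2, 4)→(16, 10): d=(14,6) right/bottom  bias=-1
  edge (16, 10)→(18, 14): d=(2,4) right/bottom  bias=-1
    (3,3)@(7, 7): e=[2,12,30] → █
    (4,3)@(9, 7): e=[22,0,22] → ·  [on edge]
    (3,4)@(7, 9): e=[-30,40,34] → ·
    (5,4)@(11, 9): e=[10,16,18] → █
    (6,4)@(13, 9): e=[30,4,10] → █
    (7,4)@(15, 9): e=[50,-8,2] → ·
    (5,5)@(11, 11): e=[-22,44,22] → ·
    (6,5)@(13, 11): e=[-2,32,14] → ·
    (7,5)@(15, 11): e=[18,20,6] → █
    (8,5)@(17, 11): e=[38,8,-2] → ·
    (7,6)@(15, 13): e=[-14,48,10] → ·
    (8,6)@(17, 13): e=[6,36,2] → █
    (11,6)@(23, 13): e=[66,0,-22] → ·  [on edge]
  covered (5 px):
    · · · · · · · · · · · ·
    · · · · · · · · · · · ·
    · · · · · · · · · · · ·
    · · · █ · · · · · · · ·
    · · · · · █ █ · · · · ·
    · · · · · · · █ · · · ·
    · · · · · · · · █ · · ·
    · · · · · · · · · · · ·
    · · · · · · · · · · · ·
    · · · · · · · · · · · ·
T3:
  2·area = 32
  edge (16, 0)→(18, 0): d=(2,0) top-left  bias=+0
  edge (18, 0)→(18, 16): d=(0,16) right/bottom  bias=-1
  edge (18, 16)→(16, 0): d=(-2,-16) top-left  bias=+0
    (8,0)@(17, 1): e=[2,16,14] → █
    (9,0)@(19, 1): e=[2,-16,46] → ·
    (8,1)@(17, 3): e=[6,16,10] → █
    (9,1)@(19, 3): e=[6,-16,42] → ·
    (8,2)@(17, 5): e=[10,16,6] → █
    (9,2)@(19, 5): e=[10,-16,38] → ·
    (8,3)@(17, 7): e=[14,16,2] → █
    (9,3)@(19, 7): e=[14,-16,34] → ·
    (8,4)@(17, 9): e=[18,16,-2] → ·
  covered (4 px):
    · · · · · · · · █ · · ·
    · · · · · · · · █ · · ·
    · · · · · · · · █ · · ·
    · · · · · · · · █ · · ·
    · · · · · · · · · · · ·
    · · · · · · · · · · · ·
    · · · · · · · · · · · ·
    · · · · · · · · · · · ·
    · · · · · · · · · · · ·
    · · · · · · · · · · · ·

Answer: "outside"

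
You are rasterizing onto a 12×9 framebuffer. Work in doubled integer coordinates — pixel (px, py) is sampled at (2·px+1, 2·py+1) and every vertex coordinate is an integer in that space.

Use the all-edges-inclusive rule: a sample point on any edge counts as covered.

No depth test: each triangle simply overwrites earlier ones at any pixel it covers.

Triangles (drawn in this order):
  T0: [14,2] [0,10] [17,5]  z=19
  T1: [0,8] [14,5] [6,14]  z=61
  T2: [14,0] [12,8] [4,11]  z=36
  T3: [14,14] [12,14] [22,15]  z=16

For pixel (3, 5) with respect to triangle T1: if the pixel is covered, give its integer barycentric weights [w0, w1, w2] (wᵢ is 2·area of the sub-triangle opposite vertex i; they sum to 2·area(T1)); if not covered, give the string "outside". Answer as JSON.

T0:
  2·area = 66  (B↔C swapped to make it positive)
  edge (14, 2)→(17, 5): d=(3,3) inclusive
  edge (17, 5)→(0, 10): d=(-17,5) inclusive
  edge (0, 10)→(14, 2): d=(14,-8) inclusive
    (6,0)@(13, 1): e=[0,88,-22] → ·  [on edge]
    (6,1)@(13, 3): e=[6,54,6] → █
    (7,1)@(15, 3): e=[0,44,22] → █  [on edge]
    (8,1)@(17, 3): e=[-6,34,38] → ·
    (4,2)@(9, 5): e=[24,40,2] → █
    (5,2)@(11, 5): e=[18,30,18] → █
    (8,2)@(17, 5): e=[0,0,66] → █  [on edge]
    (9,2)@(19, 5): e=[-6,-10,82] → ·
    (3,3)@(7, 7): e=[36,16,14] → █
    (5,3)@(11, 7): e=[24,-4,46] → ·
    (6,3)@(13, 7): e=[18,-14,62] → ·
    (7,3)@(15, 7): e=[12,-24,78] → ·
    (9,3)@(19, 7): e=[0,-44,110] → ·  [on edge]
    (10,4)@(21, 9): e=[0,-88,154] → ·  [on edge]
    (11,5)@(23, 11): e=[0,-132,198] → ·  [on edge]
  covered (10 px):
    · · · · · · · · · · · ·
    · · · · · · █ █ · · · ·
    · · · · █ █ █ █ █ · · ·
    · · · █ █ · · · · · · ·
    · █ · · · · · · · · · ·
    · · · · · · · · · · · ·
    · · · · · · · · · · · ·
    · · · · · · · · · · · ·
    · · · · · · · · · · · ·
T1:
  2·area = 102
  edge (0, 8)→(14, 5): d=(14,-3) inclusive
  edge (14, 5)→(6, 14): d=(-8,9) inclusive
  edge (6, 14)→(0, 8): d=(-6,-6) inclusive
    (2,3)@(5, 7): e=[1,65,36] → █
    (3,3)@(7, 7): e=[7,47,48] → █
    (4,3)@(9, 7): e=[13,29,60] → █
    (5,3)@(11, 7): e=[19,11,72] → █
    (6,3)@(13, 7): e=[25,-7,84] → ·
    (0,4)@(1, 9): e=[17,85,0] → █  [on edge]
    (1,4)@(3, 9): e=[23,67,12] → █
    (5,4)@(11, 9): e=[47,-5,60] → ·
    (0,5)@(1, 11): e=[45,69,-12] → ·
    (1,5)@(3, 11): e=[51,51,0] → █  [on edge]
    (4,5)@(9, 11): e=[69,-3,36] → ·
    (1,6)@(3, 13): e=[79,35,-12] → ·
    (2,6)@(5, 13): e=[85,17,0] → █  [on edge]
    (3,7)@(7, 15): e=[119,-17,0] → ·  [on edge]
    (4,8)@(9, 17): e=[153,-51,0] → ·  [on edge]
  covered (13 px):
    · · · · · · · · · · · ·
    · · · · · · · · · · · ·
    · · · · · · · · · · · ·
    · · █ █ █ █ · · · · · ·
    █ █ █ █ █ · · · · · · ·
    · █ █ █ · · · · · · · ·
    · · █ · · · · · · · · ·
    · · · · · · · · · · · ·
    · · · · · · · · · · · ·
T2:
  2·area = 58
  edge (14, 0)→(12, 8): d=(-2,8) inclusive
  edge (12, 8)→(4, 11): d=(-8,3) inclusive
  edge (4, 11)→(14, 0): d=(10,-11) inclusive
    (6,1)@(13, 3): e=[2,37,19] → █
    (7,1)@(15, 3): e=[-14,31,41] → ·
    (5,2)@(11, 5): e=[14,27,17] → █
    (6,2)@(13, 5): e=[-2,21,39] → ·
    (4,3)@(9, 7): e=[26,17,15] → █
    (6,3)@(13, 7): e=[-6,5,59] → ·
    (3,4)@(7, 9): e=[38,7,13] → █
    (5,4)@(11, 9): e=[6,-5,57] → ·
    (3,5)@(7, 11): e=[34,-9,33] → ·
    (4,5)@(9, 11): e=[18,-15,55] → ·
  covered (6 px):
    · · · · · · · · · · · ·
    · · · · · · █ · · · · ·
    · · · · · █ · · · · · ·
    · · · · █ █ · · · · · ·
    · · · █ █ · · · · · · ·
    · · · · · · · · · · · ·
    · · · · · · · · · · · ·
    · · · · · · · · · · · ·
    · · · · · · · · · · · ·
T3:
  2·area = 2  (B↔C swapped to make it positive)
  edge (14, 14)→(22, 15): d=(8,1) inclusive
  edge (22, 15)→(12, 14): d=(-10,-1) inclusive
  edge (12, 14)→(14, 14): d=(2,0) inclusive
  covered (0 px):
    · · · · · · · · · · · ·
    · · · · · · · · · · · ·
    · · · · · · · · · · · ·
    · · · · · · · · · · · ·
    · · · · · · · · · · · ·
    · · · · · · · · · · · ·
    · · · · · · · · · · · ·
    · · · · · · · · · · · ·
    · · · · · · · · · · · ·

Answer: [15,24,63]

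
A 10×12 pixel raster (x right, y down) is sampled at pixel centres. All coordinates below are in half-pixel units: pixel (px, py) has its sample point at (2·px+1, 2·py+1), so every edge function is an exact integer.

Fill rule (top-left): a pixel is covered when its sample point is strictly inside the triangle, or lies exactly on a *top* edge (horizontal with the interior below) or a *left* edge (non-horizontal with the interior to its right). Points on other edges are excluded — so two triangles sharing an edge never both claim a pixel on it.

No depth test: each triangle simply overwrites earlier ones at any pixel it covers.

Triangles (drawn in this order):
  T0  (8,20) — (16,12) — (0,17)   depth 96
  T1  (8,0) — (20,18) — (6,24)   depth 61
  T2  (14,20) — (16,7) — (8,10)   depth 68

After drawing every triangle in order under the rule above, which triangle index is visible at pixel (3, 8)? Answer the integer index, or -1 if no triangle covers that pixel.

T0:
  2·area = 88  (B↔C swapped to make it positive)
  edge (8, 20)→(0, 17): d=(-8,-3) top-left  bias=+0
  edge (0, 17)→(16, 12): d=(16,-5) top-left  bias=+0
  edge (16, 12)→(8, 20): d=(-8,8) right/bottom  bias=-1
    (9,4)@(19, 9): e=[121,-33,0] → ·  [on edge]
    (8,5)@(17, 11): e=[99,-11,0] → ·  [on edge]
    (6,6)@(13, 13): e=[71,1,16] → #
    (7,6)@(15, 13): e=[77,11,0] → ·  [on edge]
    (3,7)@(7, 15): e=[37,3,48] → #
    (4,7)@(9, 15): e=[43,13,32] → #
    (5,7)@(11, 15): e=[49,23,16] → #
    (6,7)@(13, 15): e=[55,33,0] → ·  [on edge]
    (0,8)@(1, 17): e=[3,5,80] → #
    (1,8)@(3, 17): e=[9,15,64] → #
    (2,8)@(5, 17): e=[15,25,48] → #
    (5,8)@(11, 17): e=[33,55,0] → ·  [on edge]
    (4,9)@(9, 19): e=[11,77,0] → ·  [on edge]
    (3,10)@(7, 21): e=[-11,99,0] → ·  [on edge]
    (2,11)@(5, 23): e=[-33,121,0] → ·  [on edge]
  covered (10 px):
    · · · · · · · · · ·
    · · · · · · · · · ·
    · · · · · · · · · ·
    · · · · · · · · · ·
    · · · · · · · · · ·
    · · · · · · · · · ·
    · · · · · · # · · ·
    · · · # # # · · · ·
    # # # # # · · · · ·
    · · · # · · · · · ·
    · · · · · · · · · ·
    · · · · · · · · · ·
T1:
  2·area = 324
  edge (8, 0)→(20, 18): d=(12,18) right/bottom  bias=-1
  edge (20, 18)→(6, 24): d=(-14,6) right/bottom  bias=-1
  edge (6, 24)→(8, 0): d=(2,-24) top-left  bias=+0
    (4,1)@(9, 3): e=[18,276,30] → #
    (5,1)@(11, 3): e=[-18,264,78] → ·
    (4,2)@(9, 5): e=[42,248,34] → #
    (5,2)@(11, 5): e=[6,236,82] → #
    (6,2)@(13, 5): e=[-30,224,130] → ·
    (4,3)@(9, 7): e=[66,220,38] → #
    (6,3)@(13, 7): e=[-6,196,134] → ·
    (4,4)@(9, 9): e=[90,192,42] → #
    (6,4)@(13, 9): e=[18,168,138] → #
    (7,4)@(15, 9): e=[-18,156,186] → ·
    (4,5)@(9, 11): e=[114,164,46] → #
    (7,5)@(15, 11): e=[6,128,190] → #
    (6,10)@(13, 21): e=[162,0,162] → ·  [on edge]
  covered (40 px):
    · · · · · · · · · ·
    · · · · # · · · · ·
    · · · · # # · · · ·
    · · · · # # · · · ·
    · · · · # # # · · ·
    · · · · # # # # · ·
    · · · # # # # # · ·
    · · · # # # # # # ·
    · · · # # # # # # #
    · · · # # # # # # ·
    · · · # # # · · · ·
    · · · # · · · · · ·
T2:
  2·area = 98  (B↔C swapped to make it positive)
  edge (14, 20)→(8, 10): d=(-6,-10) top-left  bias=+0
  edge (8, 10)→(16, 7): d=(8,-3) top-left  bias=+0
  edge (16, 7)→(14, 20): d=(-2,13) right/bottom  bias=-1
    (2,2)@(5, 5): e=[0,-49,147] → ·  [on edge]
    (5,4)@(11, 9): e=[36,1,61] → #
    (6,4)@(13, 9): e=[56,7,35] → #
    (7,4)@(15, 9): e=[76,13,9] → #
    (8,4)@(17, 9): e=[96,19,-17] → ·
    (4,5)@(9, 11): e=[4,11,83] → #
    (8,5)@(17, 11): e=[84,35,-21] → ·
    (4,6)@(9, 13): e=[-8,27,79] → ·
    (5,6)@(11, 13): e=[12,33,53] → #
    (8,6)@(17, 13): e=[72,51,-25] → ·
    (5,7)@(11, 15): e=[0,49,49] → #  [on edge]
    (7,7)@(15, 15): e=[40,61,-3] → ·
  covered (13 px):
    · · · · · · · · · ·
    · · · · · · · · · ·
    · · · · · · · · · ·
    · · · · · · · · · ·
    · · · · · # # # · ·
    · · · · # # # # · ·
    · · · · · # # # · ·
    · · · · · # # · · ·
    · · · · · · # · · ·
    · · · · · · · · · ·
    · · · · · · · · · ·
    · · · · · · · · · ·

Z-buffer (winner per pixel, '.' = empty):
  . . . . . . . . . .
  . . . . 1 . . . . .
  . . . . 1 1 . . . .
  . . . . 1 1 . . . .
  . . . . 1 2 2 2 . .
  . . . . 2 2 2 2 . .
  . . . 1 1 2 2 2 . .
  . . . 1 1 2 2 1 1 .
  0 0 0 1 1 1 2 1 1 1
  . . . 1 1 1 1 1 1 .
  . . . 1 1 1 . . . .
  . . . 1 . . . . . .

Result: 1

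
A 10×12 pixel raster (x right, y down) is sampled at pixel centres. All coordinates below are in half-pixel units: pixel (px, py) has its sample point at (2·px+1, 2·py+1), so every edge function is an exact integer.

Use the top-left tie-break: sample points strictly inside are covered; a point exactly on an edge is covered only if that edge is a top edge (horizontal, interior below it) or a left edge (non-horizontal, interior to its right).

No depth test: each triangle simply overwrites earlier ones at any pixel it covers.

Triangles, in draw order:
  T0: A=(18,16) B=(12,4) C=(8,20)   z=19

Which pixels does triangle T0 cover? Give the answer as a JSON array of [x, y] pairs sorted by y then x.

T0:
  2·area = 144  (B↔C swapped to make it positive)
  edge (18, 16)→(8, 20): d=(-10,4) right/bottom  bias=-1
  edge (8, 20)→(12, 4): d=(4,-16) top-left  bias=+0
  edge (12, 4)→(18, 16): d=(6,12) right/bottom  bias=-1
    (6,3)@(13, 7): e=[110,28,6] → X
    (7,3)@(15, 7): e=[102,60,-18] → .
    (5,4)@(11, 9): e=[98,4,42] → X
    (7,4)@(15, 9): e=[82,68,-6] → .
    (5,5)@(11, 11): e=[78,12,54] → X
    (7,5)@(15, 11): e=[62,76,6] → X
    (8,5)@(17, 11): e=[54,108,-18] → .
    (5,6)@(11, 13): e=[58,20,66] → X
    (8,6)@(17, 13): e=[34,116,-6] → .
    (5,7)@(11, 15): e=[38,28,78] → X
    (8,7)@(17, 15): e=[14,124,6] → X
    (9,7)@(19, 15): e=[6,156,-18] → .
  covered (18 px):
    . . . . . . . . . .
    . . . . . . . . . .
    . . . . . . . . . .
    . . . . . . X . . .
    . . . . . X X . . .
    . . . . . X X X . .
    . . . . . X X X . .
    . . . . . X X X X .
    . . . . X X X X . .
    . . . . X . . . . .
    . . . . . . . . . .
    . . . . . . . . . .

Answer: [[6,3],[5,4],[6,4],[5,5],[6,5],[7,5],[5,6],[6,6],[7,6],[5,7],[6,7],[7,7],[8,7],[4,8],[5,8],[6,8],[7,8],[4,9]]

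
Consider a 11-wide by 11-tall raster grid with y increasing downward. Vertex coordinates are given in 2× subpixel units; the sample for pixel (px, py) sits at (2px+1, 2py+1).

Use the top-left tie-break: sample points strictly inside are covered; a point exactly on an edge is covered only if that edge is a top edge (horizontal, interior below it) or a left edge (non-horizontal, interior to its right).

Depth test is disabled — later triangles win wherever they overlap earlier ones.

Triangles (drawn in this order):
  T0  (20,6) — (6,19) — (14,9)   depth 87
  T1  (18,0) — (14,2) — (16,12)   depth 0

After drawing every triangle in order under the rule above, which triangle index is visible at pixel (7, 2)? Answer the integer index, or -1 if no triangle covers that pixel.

T0:
  2·area = 36
  edge (20, 6)→(6, 19): d=(-14,13) right/bottom  bias=-1
  edge (6, 19)→(14, 9): d=(8,-10) top-left  bias=+0
  edge (14, 9)→(20, 6): d=(6,-3) top-left  bias=+0
    (7,4)@(15, 9): e=[23,10,3] → █
    (8,4)@(17, 9): e=[-3,30,9] → ·
    (6,5)@(13, 11): e=[21,6,9] → █
    (7,5)@(15, 11): e=[-5,26,15] → ·
    (5,6)@(11, 13): e=[19,2,15] → █
    (6,6)@(13, 13): e=[-7,22,21] → ·
    (5,7)@(11, 15): e=[-9,18,27] → ·
  covered (3 px):
    · · · · · · · · · · ·
    · · · · · · · · · · ·
    · · · · · · · · · · ·
    · · · · · · · · · · ·
    · · · · · · · █ · · ·
    · · · · · · █ · · · ·
    · · · · · █ · · · · ·
    · · · · · · · · · · ·
    · · · · · · · · · · ·
    · · · · · · · · · · ·
    · · · · · · · · · · ·
T1:
  2·area = 44  (B↔C swapped to make it positive)
  edge (18, 0)→(16, 12): d=(-2,12) right/bottom  bias=-1
  edge (16, 12)→(14, 2): d=(-2,-10) top-left  bias=+0
  edge (14, 2)→(18, 0): d=(4,-2) top-left  bias=+0
    (8,0)@(17, 1): e=[10,32,2] → █
    (9,0)@(19, 1): e=[-14,52,6] → ·
    (7,1)@(15, 3): e=[30,8,6] → █
    (9,1)@(19, 3): e=[-18,48,14] → ·
    (7,2)@(15, 5): e=[26,4,14] → █
    (9,2)@(19, 5): e=[-22,44,22] → ·
    (7,3)@(15, 7): e=[22,0,22] → █  [on edge]
    (8,3)@(17, 7): e=[-2,20,26] → ·
    (7,4)@(15, 9): e=[18,-4,30] → ·
    (8,8)@(17, 17): e=[-22,0,66] → ·  [on edge]
  covered (6 px):
    · · · · · · · · █ · ·
    · · · · · · · █ █ · ·
    · · · · · · · █ █ · ·
    · · · · · · · █ · · ·
    · · · · · · · · · · ·
    · · · · · · · · · · ·
    · · · · · · · · · · ·
    · · · · · · · · · · ·
    · · · · · · · · · · ·
    · · · · · · · · · · ·
    · · · · · · · · · · ·

Z-buffer (winner per pixel, '.' = empty):
  . . . . . . . . 1 . .
  . . . . . . . 1 1 . .
  . . . . . . . 1 1 . .
  . . . . . . . 1 . . .
  . . . . . . . 0 . . .
  . . . . . . 0 . . . .
  . . . . . 0 . . . . .
  . . . . . . . . . . .
  . . . . . . . . . . .
  . . . . . . . . . . .
  . . . . . . . . . . .

Result: 1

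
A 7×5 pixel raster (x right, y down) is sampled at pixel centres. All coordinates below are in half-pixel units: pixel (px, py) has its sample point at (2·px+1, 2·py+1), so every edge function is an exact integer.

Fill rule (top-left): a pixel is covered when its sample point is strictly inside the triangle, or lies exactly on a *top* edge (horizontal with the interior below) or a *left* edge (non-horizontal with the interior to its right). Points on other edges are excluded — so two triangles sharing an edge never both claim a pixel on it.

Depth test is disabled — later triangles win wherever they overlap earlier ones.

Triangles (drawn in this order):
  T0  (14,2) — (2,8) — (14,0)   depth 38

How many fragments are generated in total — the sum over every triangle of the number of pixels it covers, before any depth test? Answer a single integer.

T0:
  2·area = 24
  edge (14, 2)→(2, 8): d=(-12,6) right/bottom  bias=-1
  edge (2, 8)→(14, 0): d=(12,-8) top-left  bias=+0
  edge (14, 0)→(14, 2): d=(0,2) right/bottom  bias=-1
    (6,0)@(13, 1): e=[18,4,2] → X
    (5,1)@(11, 3): e=[6,12,6] → X
    (6,1)@(13, 3): e=[-6,28,2] → .
    (3,2)@(7, 5): e=[6,4,14] → X
    (4,2)@(9, 5): e=[-6,20,10] → .
    (5,2)@(11, 5): e=[-18,36,6] → .
    (3,3)@(7, 7): e=[-18,28,14] → .
  covered (3 px):
    . . . . . . X
    . . . . . X .
    . . . X . . .
    . . . . . . .
    . . . . . . .

Answer: 3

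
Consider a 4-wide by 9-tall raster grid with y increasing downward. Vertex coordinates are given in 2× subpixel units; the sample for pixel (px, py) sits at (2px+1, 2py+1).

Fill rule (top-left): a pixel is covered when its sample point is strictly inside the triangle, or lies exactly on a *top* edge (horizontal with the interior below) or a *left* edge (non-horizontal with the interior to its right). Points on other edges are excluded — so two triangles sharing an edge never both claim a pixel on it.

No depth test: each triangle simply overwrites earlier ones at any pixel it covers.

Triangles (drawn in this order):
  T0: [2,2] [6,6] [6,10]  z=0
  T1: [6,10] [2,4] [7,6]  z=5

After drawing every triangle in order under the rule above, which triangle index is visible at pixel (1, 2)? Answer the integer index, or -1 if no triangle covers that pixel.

T0:
  2·area = 16
  edge (2, 2)→(6, 6): d=(4,4) right/bottom  bias=-1
  edge (6, 6)→(6, 10): d=(0,4) right/bottom  bias=-1
  edge (6, 10)→(2, 2): d=(-4,-8) top-left  bias=+0
    (0,0)@(1, 1): e=[0,20,-4] → ·  [on edge]
    (1,1)@(3, 3): e=[0,12,4] → ·  [on edge]
    (2,2)@(5, 5): e=[0,4,12] → ·  [on edge]
    (2,3)@(5, 7): e=[8,4,4] → █
    (3,3)@(7, 7): e=[0,-4,20] → ·  [on edge]
    (2,4)@(5, 9): e=[16,4,-4] → ·
  covered (1 px):
    · · · ·
    · · · ·
    · · · ·
    · · █ ·
    · · · ·
    · · · ·
    · · · ·
    · · · ·
    · · · ·
T1:
  2·area = 22
  edge (6, 10)→(2, 4): d=(-4,-6) top-left  bias=+0
  edge (2, 4)→(7, 6): d=(5,2) right/bottom  bias=-1
  edge (7, 6)→(6, 10): d=(-1,4) right/bottom  bias=-1
    (1,2)@(3, 5): e=[2,3,17] → █
    (2,2)@(5, 5): e=[14,-1,9] → ·
    (1,3)@(3, 7): e=[-6,13,15] → ·
    (2,3)@(5, 7): e=[6,9,7] → █
    (3,3)@(7, 7): e=[18,5,-1] → ·
    (2,4)@(5, 9): e=[-2,19,5] → ·
  covered (2 px):
    · · · ·
    · · · ·
    · █ · ·
    · · █ ·
    · · · ·
    · · · ·
    · · · ·
    · · · ·
    · · · ·

Z-buffer (winner per pixel, '.' = empty):
  . . . .
  . . . .
  . 1 . .
  . . 1 .
  . . . .
  . . . .
  . . . .
  . . . .
  . . . .

Result: 1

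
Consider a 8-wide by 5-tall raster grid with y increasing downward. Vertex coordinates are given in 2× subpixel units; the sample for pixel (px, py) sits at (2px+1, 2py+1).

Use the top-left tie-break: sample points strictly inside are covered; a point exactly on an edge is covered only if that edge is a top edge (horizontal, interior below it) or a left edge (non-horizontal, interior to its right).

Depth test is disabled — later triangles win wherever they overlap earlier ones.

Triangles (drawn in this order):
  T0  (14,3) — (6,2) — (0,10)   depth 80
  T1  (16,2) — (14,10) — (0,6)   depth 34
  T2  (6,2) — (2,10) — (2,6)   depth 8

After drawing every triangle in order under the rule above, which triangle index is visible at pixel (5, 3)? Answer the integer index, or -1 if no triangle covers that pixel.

T0:
  2·area = 70  (B↔C swapped to make it positive)
  edge (14, 3)→(0, 10): d=(-14,7) right/bottom  bias=-1
  edge (0, 10)→(6, 2): d=(6,-8) top-left  bias=+0
  edge (6, 2)→(14, 3): d=(8,1) right/bottom  bias=-1
    (3,1)@(7, 3): e=[49,14,7] → X
    (4,1)@(9, 3): e=[35,30,5] → X
    (5,1)@(11, 3): e=[21,46,3] → X
    (6,1)@(13, 3): e=[7,62,1] → X
    (7,1)@(15, 3): e=[-7,78,-1] → .
    (2,2)@(5, 5): e=[35,10,25] → X
    (5,2)@(11, 5): e=[-7,58,19] → .
    (6,2)@(13, 5): e=[-21,74,17] → .
    (1,3)@(3, 7): e=[21,6,43] → X
    (3,3)@(7, 7): e=[-7,38,39] → .
    (4,3)@(9, 7): e=[-21,54,37] → .
    (0,4)@(1, 9): e=[7,2,61] → X
  covered (10 px):
    . . . . . . . .
    . . . X X X X .
    . . X X X . . .
    . X X . . . . .
    X . . . . . . .
T1:
  2·area = 120
  edge (16, 2)→(14, 10): d=(-2,8) right/bottom  bias=-1
  edge (14, 10)→(0, 6): d=(-14,-4) top-left  bias=+0
  edge (0, 6)→(16, 2): d=(16,-4) top-left  bias=+0
    (6,1)@(13, 3): e=[22,94,4] → X
    (7,1)@(15, 3): e=[6,102,12] → X
    (2,2)@(5, 5): e=[82,34,4] → X
    (3,2)@(7, 5): e=[66,42,12] → X
    (4,2)@(9, 5): e=[50,50,20] → X
    (5,2)@(11, 5): e=[34,58,28] → X
    (2,3)@(5, 7): e=[78,6,36] → X
    (7,3)@(15, 7): e=[-2,46,76] → .
    (2,4)@(5, 9): e=[74,-22,68] → .
    (3,4)@(7, 9): e=[58,-14,76] → .
    (4,4)@(9, 9): e=[42,-6,84] → .
    (5,4)@(11, 9): e=[26,2,92] → X
  covered (15 px):
    . . . . . . . .
    . . . . . . X X
    . . X X X X X X
    . . X X X X X .
    . . . . . X X .
T2:
  2·area = 16
  edge (6, 2)→(2, 10): d=(-4,8) right/bottom  bias=-1
  edge (2, 10)→(2, 6): d=(0,-4) top-left  bias=+0
  edge (2, 6)→(6, 2): d=(4,-4) top-left  bias=+0
    (3,0)@(7, 1): e=[-4,20,0] → .  [on edge]
    (2,1)@(5, 3): e=[4,12,0] → X  [on edge]
    (3,1)@(7, 3): e=[-12,20,8] → .
    (1,2)@(3, 5): e=[12,4,0] → X  [on edge]
    (2,2)@(5, 5): e=[-4,12,8] → .
    (0,3)@(1, 7): e=[20,-4,0] → .  [on edge]
    (1,3)@(3, 7): e=[4,4,8] → X
    (2,3)@(5, 7): e=[-12,12,16] → .
    (1,4)@(3, 9): e=[-4,4,16] → .
  covered (3 px):
    . . . . . . . .
    . . X . . . . .
    . X . . . . . .
    . X . . . . . .
    . . . . . . . .

Z-buffer (winner per pixel, '.' = empty):
  . . . . . . . .
  . . 2 0 0 0 1 1
  . 2 1 1 1 1 1 1
  . 2 1 1 1 1 1 .
  0 . . . . 1 1 .

Final: 1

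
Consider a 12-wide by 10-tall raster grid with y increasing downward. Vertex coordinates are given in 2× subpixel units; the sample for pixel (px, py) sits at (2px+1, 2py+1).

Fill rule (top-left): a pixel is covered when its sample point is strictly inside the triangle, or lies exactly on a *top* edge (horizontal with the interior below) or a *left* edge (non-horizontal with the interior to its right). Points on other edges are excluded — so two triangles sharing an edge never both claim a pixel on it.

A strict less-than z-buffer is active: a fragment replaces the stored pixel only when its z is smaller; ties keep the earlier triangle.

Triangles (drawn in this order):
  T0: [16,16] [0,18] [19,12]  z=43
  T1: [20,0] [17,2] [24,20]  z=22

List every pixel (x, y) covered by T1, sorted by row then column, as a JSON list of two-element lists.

T0:
  2·area = 58
  edge (16, 16)→(0, 18): d=(-16,2) right/bottom  bias=-1
  edge (0, 18)→(19, 12): d=(19,-6) top-left  bias=+0
  edge (19, 12)→(16, 16): d=(-3,4) right/bottom  bias=-1
    (8,6)@(17, 13): e=[46,7,5] → █
    (9,6)@(19, 13): e=[42,19,-3] → ·
    (5,7)@(11, 15): e=[26,9,23] → █
    (6,7)@(13, 15): e=[22,21,15] → █
    (7,7)@(15, 15): e=[18,33,7] → █
    (8,7)@(17, 15): e=[14,45,-1] → ·
    (2,8)@(5, 17): e=[6,11,41] → █
    (3,8)@(7, 17): e=[2,23,33] → █
    (4,8)@(9, 17): e=[-2,35,25] → ·
    (5,8)@(11, 17): e=[-6,47,17] → ·
    (6,8)@(13, 17): e=[-10,59,9] → ·
    (7,8)@(15, 17): e=[-14,71,1] → ·
  covered (6 px):
    · · · · · · · · · · · ·
    · · · · · · · · · · · ·
    · · · · · · · · · · · ·
    · · · · · · · · · · · ·
    · · · · · · · · · · · ·
    · · · · · · · · · · · ·
    · · · · · · · · █ · · ·
    · · · · · █ █ █ · · · ·
    · · █ █ · · · · · · · ·
    · · · · · · · · · · · ·
T1:
  2·area = 68  (B↔C swapped to make it positive)
  edge (20, 0)→(24, 20): d=(4,20) right/bottom  bias=-1
  edge (24, 20)→(17, 2): d=(-7,-18) top-left  bias=+0
  edge (17, 2)→(20, 0): d=(3,-2) top-left  bias=+0
    (9,0)@(19, 1): e=[24,43,1] → █
    (10,0)@(21, 1): e=[-16,79,5] → ·
    (9,1)@(19, 3): e=[32,29,7] → █
    (10,1)@(21, 3): e=[-8,65,11] → ·
    (9,2)@(19, 5): e=[40,15,13] → █
    (10,2)@(21, 5): e=[0,51,17] → ·  [on edge]
    (9,3)@(19, 7): e=[48,1,19] → █
    (10,3)@(21, 7): e=[8,37,23] → █
    (11,3)@(23, 7): e=[-32,73,27] → ·
    (9,4)@(19, 9): e=[56,-13,25] → ·
    (10,4)@(21, 9): e=[16,23,29] → █
    (11,4)@(23, 9): e=[-24,59,33] → ·
    (11,7)@(23, 15): e=[0,17,51] → ·  [on edge]
  covered (8 px):
    · · · · · · · · · █ · ·
    · · · · · · · · · █ · ·
    · · · · · · · · · █ · ·
    · · · · · · · · · █ █ ·
    · · · · · · · · · · █ ·
    · · · · · · · · · · █ ·
    · · · · · · · · · · · ·
    · · · · · · · · · · · ·
    · · · · · · · · · · · █
    · · · · · · · · · · · ·

Final: [[9,0],[9,1],[9,2],[9,3],[10,3],[10,4],[10,5],[11,8]]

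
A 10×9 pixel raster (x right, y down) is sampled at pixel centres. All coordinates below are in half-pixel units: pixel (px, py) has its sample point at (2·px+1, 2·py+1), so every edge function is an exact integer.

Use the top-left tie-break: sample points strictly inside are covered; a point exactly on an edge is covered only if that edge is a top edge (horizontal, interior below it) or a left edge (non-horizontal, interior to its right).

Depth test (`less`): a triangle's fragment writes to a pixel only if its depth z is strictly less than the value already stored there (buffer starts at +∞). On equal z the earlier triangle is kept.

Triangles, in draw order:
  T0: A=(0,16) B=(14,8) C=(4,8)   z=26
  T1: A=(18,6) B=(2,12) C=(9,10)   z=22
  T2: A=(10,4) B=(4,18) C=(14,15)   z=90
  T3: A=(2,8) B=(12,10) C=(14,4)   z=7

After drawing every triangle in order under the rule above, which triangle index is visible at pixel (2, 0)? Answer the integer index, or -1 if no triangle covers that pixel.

T0:
  2·area = 80  (B↔C swapped to make it positive)
  edge (0, 16)→(4, 8): d=(4,-8) top-left  bias=+0
  edge (4, 8)→(14, 8): d=(10,0) top-left  bias=+0
  edge (14, 8)→(0, 16): d=(-14,8) right/bottom  bias=-1
    (2,4)@(5, 9): e=[12,10,58] → #
    (3,4)@(7, 9): e=[28,10,42] → #
    (4,4)@(9, 9): e=[44,10,26] → #
    (5,4)@(11, 9): e=[60,10,10] → #
    (6,4)@(13, 9): e=[76,10,-6] → ·
    (1,5)@(3, 11): e=[4,30,46] → #
    (4,5)@(9, 11): e=[52,30,-2] → ·
    (5,5)@(11, 11): e=[68,30,-18] → ·
    (1,6)@(3, 13): e=[12,50,18] → #
    (3,6)@(7, 13): e=[44,50,-14] → ·
    (0,7)@(1, 15): e=[4,70,6] → #
    (1,7)@(3, 15): e=[20,70,-10] → ·
  covered (10 px):
    · · · · · · · · · ·
    · · · · · · · · · ·
    · · · · · · · · · ·
    · · · · · · · · · ·
    · · # # # # · · · ·
    · # # # · · · · · ·
    · # # · · · · · · ·
    # · · · · · · · · ·
    · · · · · · · · · ·
T1:
  2·area = 10  (B↔C swapped to make it positive)
  edge (18, 6)→(9, 10): d=(-9,4) right/bottom  bias=-1
  edge (9, 10)→(2, 12): d=(-7,2) right/bottom  bias=-1
  edge (2, 12)→(18, 6): d=(16,-6) top-left  bias=+0
    (5,4)@(11, 9): e=[1,3,6] → #
    (6,4)@(13, 9): e=[-7,-1,18] → ·
    (2,5)@(5, 11): e=[7,1,2] → #
    (3,5)@(7, 11): e=[-1,-3,14] → ·
    (5,5)@(11, 11): e=[-17,-11,38] → ·
    (2,6)@(5, 13): e=[-11,-13,34] → ·
  covered (2 px):
    · · · · · · · · · ·
    · · · · · · · · · ·
    · · · · · · · · · ·
    · · · · · · · · · ·
    · · · · · # · · · ·
    · · # · · · · · · ·
    · · · · · · · · · ·
    · · · · · · · · · ·
    · · · · · · · · · ·
T2:
  2·area = 122  (B↔C swapped to make it positive)
  edge (10, 4)→(14, 15): d=(4,11) right/bottom  bias=-1
  edge (14, 15)→(4, 18): d=(-10,3) right/bottom  bias=-1
  edge (4, 18)→(10, 4): d=(6,-14) top-left  bias=+0
    (4,3)@(9, 7): e=[23,95,4] → #
    (5,3)@(11, 7): e=[1,89,32] → #
    (6,3)@(13, 7): e=[-21,83,60] → ·
    (4,4)@(9, 9): e=[31,75,16] → #
    (6,4)@(13, 9): e=[-13,63,72] → ·
    (3,5)@(7, 11): e=[61,61,0] → #  [on edge]
    (6,5)@(13, 11): e=[-5,43,84] → ·
    (3,6)@(7, 13): e=[69,41,12] → #
    (6,6)@(13, 13): e=[3,23,96] → #
    (7,6)@(15, 13): e=[-19,17,124] → ·
    (3,7)@(7, 15): e=[77,21,24] → #
    (7,7)@(15, 15): e=[-11,-3,136] → ·
  covered (17 px):
    · · · · · · · · · ·
    · · · · · · · · · ·
    · · · · · · · · · ·
    · · · · # # · · · ·
    · · · · # # · · · ·
    · · · # # # · · · ·
    · · · # # # # · · ·
    · · · # # # # · · ·
    · · # # · · · · · ·
T3:
  2·area = 64  (B↔C swapped to make it positive)
  edge (2, 8)→(14, 4): d=(12,-4) top-left  bias=+0
  edge (14, 4)→(12, 10): d=(-2,6) right/bottom  bias=-1
  edge (12, 10)→(2, 8): d=(-10,-2) top-left  bias=+0
    (7,0)@(15, 1): e=[-32,0,96] → ·  [on edge]
    (8,1)@(17, 3): e=[0,-16,80] → ·  [on edge]
    (5,2)@(11, 5): e=[0,16,48] → #  [on edge]
    (6,2)@(13, 5): e=[8,4,52] → #
    (7,2)@(15, 5): e=[16,-8,56] → ·
    (2,3)@(5, 7): e=[0,48,16] → #  [on edge]
    (3,3)@(7, 7): e=[8,36,20] → #
    (4,3)@(9, 7): e=[16,24,24] → #
    (6,3)@(13, 7): e=[32,0,32] → ·  [on edge]
    (2,4)@(5, 9): e=[24,44,-4] → ·
    (3,4)@(7, 9): e=[32,32,0] → #  [on edge]
    (6,4)@(13, 9): e=[56,-4,12] → ·
    (8,5)@(17, 11): e=[96,-32,0] → ·  [on edge]
    (5,6)@(11, 13): e=[96,0,-32] → ·  [on edge]
  covered (9 px):
    · · · · · · · · · ·
    · · · · · · · · · ·
    · · · · · # # · · ·
    · · # # # # · · · ·
    · · · # # # · · · ·
    · · · · · · · · · ·
    · · · · · · · · · ·
    · · · · · · · · · ·
    · · · · · · · · · ·

Z-buffer (winner per pixel, '.' = empty):
  . . . . . . . . . .
  . . . . . . . . . .
  . . . . . 3 3 . . .
  . . 3 3 3 3 . . . .
  . . 0 3 3 3 . . . .
  . 0 1 0 2 2 . . . .
  . 0 0 2 2 2 2 . . .
  0 . . 2 2 2 2 . . .
  . . 2 2 . . . . . .

Answer: -1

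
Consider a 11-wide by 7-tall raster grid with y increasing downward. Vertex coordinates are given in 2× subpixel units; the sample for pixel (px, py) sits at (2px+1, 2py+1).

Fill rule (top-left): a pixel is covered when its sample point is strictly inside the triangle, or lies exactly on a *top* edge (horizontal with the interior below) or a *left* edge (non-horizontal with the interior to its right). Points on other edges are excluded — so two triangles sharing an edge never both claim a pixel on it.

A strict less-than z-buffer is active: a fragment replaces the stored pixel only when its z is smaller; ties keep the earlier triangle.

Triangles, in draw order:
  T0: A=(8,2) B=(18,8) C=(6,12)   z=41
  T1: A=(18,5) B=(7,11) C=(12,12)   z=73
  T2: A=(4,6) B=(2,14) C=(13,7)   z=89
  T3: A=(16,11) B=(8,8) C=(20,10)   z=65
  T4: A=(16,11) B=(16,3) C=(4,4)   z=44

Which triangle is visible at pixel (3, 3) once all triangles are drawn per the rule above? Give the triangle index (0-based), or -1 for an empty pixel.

T0:
  2·area = 112
  edge (8, 2)→(18, 8): d=(10,6) right/bottom  bias=-1
  edge (18, 8)→(6, 12): d=(-12,4) right/bottom  bias=-1
  edge (6, 12)→(8, 2): d=(2,-10) top-left  bias=+0
    (4,1)@(9, 3): e=[4,96,12] → █
    (5,1)@(11, 3): e=[-8,88,32] → ·
    (4,2)@(9, 5): e=[24,72,16] → █
    (5,2)@(11, 5): e=[12,64,36] → █
    (6,2)@(13, 5): e=[0,56,56] → ·  [on edge]
    (3,3)@(7, 7): e=[56,56,0] → █  [on edge]
    (6,3)@(13, 7): e=[20,32,60] → █
    (7,3)@(15, 7): e=[8,24,80] → █
    (8,3)@(17, 7): e=[-4,16,100] → ·
    (10,3)@(21, 7): e=[-28,0,140] → ·  [on edge]
    (3,4)@(7, 9): e=[76,32,4] → █
    (7,4)@(15, 9): e=[28,0,84] → ·  [on edge]
    (4,5)@(9, 11): e=[84,0,28] → ·  [on edge]
    (1,6)@(3, 13): e=[140,0,-28] → ·  [on edge]
  covered (13 px):
    · · · · · · · · · · ·
    · · · · █ · · · · · ·
    · · · · █ █ · · · · ·
    · · · █ █ █ █ █ · · ·
    · · · █ █ █ █ · · · ·
    · · · █ · · · · · · ·
    · · · · · · · · · · ·
T1:
  2·area = 41  (B↔C swapped to make it positive)
  edge (18, 5)→(12, 12): d=(-6,7) right/bottom  bias=-1
  edge (12, 12)→(7, 11): d=(-5,-1) top-left  bias=+0
  edge (7, 11)→(18, 5): d=(11,-6) top-left  bias=+0
    (7,3)@(15, 7): e=[9,28,4] → █
    (8,3)@(17, 7): e=[-5,30,16] → ·
    (5,4)@(11, 9): e=[25,14,2] → █
    (6,4)@(13, 9): e=[11,16,14] → █
    (7,4)@(15, 9): e=[-3,18,26] → ·
    (3,5)@(7, 11): e=[41,0,0] → █  [on edge]
    (4,5)@(9, 11): e=[27,2,12] → █
    (6,5)@(13, 11): e=[-1,6,36] → ·
    (3,6)@(7, 13): e=[29,-10,22] → ·
    (4,6)@(9, 13): e=[15,-8,34] → ·
    (5,6)@(11, 13): e=[1,-6,46] → ·
    (8,6)@(17, 13): e=[-41,0,82] → ·  [on edge]
  covered (6 px):
    · · · · · · · · · · ·
    · · · · · · · · · · ·
    · · · · · · · · · · ·
    · · · · · · · █ · · ·
    · · · · · █ █ · · · ·
    · · · █ █ █ · · · · ·
    · · · · · · · · · · ·
T2:
  2·area = 74  (B↔C swapped to make it positive)
  edge (4, 6)→(13, 7): d=(9,1) right/bottom  bias=-1
  edge (13, 7)→(2, 14): d=(-11,7) right/bottom  bias=-1
  edge (2, 14)→(4, 6): d=(2,-8) top-left  bias=+0
    (2,3)@(5, 7): e=[8,56,10] → █
    (3,3)@(7, 7): e=[6,42,26] → █
    (4,3)@(9, 7): e=[4,28,42] → █
    (5,3)@(11, 7): e=[2,14,58] → █
    (6,3)@(13, 7): e=[0,0,74] → ·  [on edge]
    (2,4)@(5, 9): e=[26,34,14] → █
    (5,4)@(11, 9): e=[20,-8,62] → ·
    (1,5)@(3, 11): e=[46,26,2] → █
    (3,5)@(7, 11): e=[42,-2,34] → ·
    (4,5)@(9, 11): e=[40,-16,50] → ·
    (1,6)@(3, 13): e=[64,4,6] → █
    (2,6)@(5, 13): e=[62,-10,22] → ·
  covered (10 px):
    · · · · · · · · · · ·
    · · · · · · · · · · ·
    · · · · · · · · · · ·
    · · █ █ █ █ · · · · ·
    · · █ █ █ · · · · · ·
    · █ █ · · · · · · · ·
    · █ · · · · · · · · ·
T3:
  2·area = 20
  edge (16, 11)→(8, 8): d=(-8,-3) top-left  bias=+0
  edge (8, 8)→(20, 10): d=(12,2) right/bottom  bias=-1
  edge (20, 10)→(16, 11): d=(-4,1) right/bottom  bias=-1
    (5,4)@(11, 9): e=[1,6,13] → █
    (6,4)@(13, 9): e=[7,2,11] → █
    (7,4)@(15, 9): e=[13,-2,9] → ·
    (5,5)@(11, 11): e=[-15,30,5] → ·
    (6,5)@(13, 11): e=[-9,26,3] → ·
  covered (2 px):
    · · · · · · · · · · ·
    · · · · · · · · · · ·
    · · · · · · · · · · ·
    · · · · · · · · · · ·
    · · · · · █ █ · · · ·
    · · · · · · · · · · ·
    · · · · · · · · · · ·
T4:
  2·area = 96  (B↔C swapped to make it positive)
  edge (16, 11)→(4, 4): d=(-12,-7) top-left  bias=+0
  edge (4, 4)→(16, 3): d=(12,-1) top-left  bias=+0
  edge (16, 3)→(16, 11): d=(0,8) right/bottom  bias=-1
    (3,2)@(7, 5): e=[9,15,72] → █
    (4,2)@(9, 5): e=[23,17,56] → █
    (5,2)@(11, 5): e=[37,19,40] → █
    (6,2)@(13, 5): e=[51,21,24] → █
    (7,2)@(15, 5): e=[65,23,8] → █
    (8,2)@(17, 5): e=[79,25,-8] → ·
    (3,3)@(7, 7): e=[-15,39,72] → ·
    (4,3)@(9, 7): e=[-1,41,56] → ·
    (5,3)@(11, 7): e=[13,43,40] → █
    (8,3)@(17, 7): e=[55,49,-8] → ·
    (5,4)@(11, 9): e=[-11,67,40] → ·
    (6,4)@(13, 9): e=[3,69,24] → █
  covered (10 px):
    · · · · · · · · · · ·
    · · · · · · · · · · ·
    · · · █ █ █ █ █ · · ·
    · · · · · █ █ █ · · ·
    · · · · · · █ █ · · ·
    · · · · · · · · · · ·
    · · · · · · · · · · ·

Z-buffer (winner per pixel, '.' = empty):
  . . . . . . . . . . .
  . . . . 0 . . . . . .
  . . . 4 0 0 4 4 . . .
  . . 2 0 0 0 0 0 . . .
  . . 2 0 0 0 0 4 . . .
  . 2 2 0 1 1 . . . . .
  . 2 . . . . . . . . .

Result: 0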